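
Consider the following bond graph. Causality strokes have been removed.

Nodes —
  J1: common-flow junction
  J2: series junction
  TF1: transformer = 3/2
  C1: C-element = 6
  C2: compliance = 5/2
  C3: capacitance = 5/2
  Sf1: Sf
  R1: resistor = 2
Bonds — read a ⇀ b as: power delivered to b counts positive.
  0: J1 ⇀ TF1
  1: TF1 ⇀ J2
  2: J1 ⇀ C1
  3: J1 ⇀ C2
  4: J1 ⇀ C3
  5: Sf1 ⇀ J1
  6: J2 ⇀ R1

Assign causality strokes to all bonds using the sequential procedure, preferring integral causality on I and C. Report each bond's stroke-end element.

bond 5 →Sf1  (Sf1 fixes flow; stroke at Sf1)
bond 0 →J1  (1-jn J1 has f-setter on 5)
bond 2 →J1  (J1 flow already set via bond 5)
bond 3 →J1  (common-f at J1 fixed by 5)
bond 4 →J1  (J1 flow already set via bond 5)
bond 1 →TF1  (TF1 one-in-one-out from 0)
bond 6 →J2  (common-f at J2 fixed by 1)

#0 stroke→J1
#1 stroke→TF1
#2 stroke→J1
#3 stroke→J1
#4 stroke→J1
#5 stroke→Sf1
#6 stroke→J2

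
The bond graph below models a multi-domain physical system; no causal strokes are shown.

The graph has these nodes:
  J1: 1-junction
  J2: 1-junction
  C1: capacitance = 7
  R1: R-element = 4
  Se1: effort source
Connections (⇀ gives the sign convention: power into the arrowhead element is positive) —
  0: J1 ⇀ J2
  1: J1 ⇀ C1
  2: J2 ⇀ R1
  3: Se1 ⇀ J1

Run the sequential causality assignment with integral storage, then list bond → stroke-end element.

bond 3 stroke→J1  (source Se1 imposes e)
bond 1 stroke→J1  (C1 integral (e out))
bond 0 stroke→J2  (only one flow-in slot at J1)
bond 2 stroke→R1  (J2: last free bond brings flow in)

b0 →J2
b1 →J1
b2 →R1
b3 →J1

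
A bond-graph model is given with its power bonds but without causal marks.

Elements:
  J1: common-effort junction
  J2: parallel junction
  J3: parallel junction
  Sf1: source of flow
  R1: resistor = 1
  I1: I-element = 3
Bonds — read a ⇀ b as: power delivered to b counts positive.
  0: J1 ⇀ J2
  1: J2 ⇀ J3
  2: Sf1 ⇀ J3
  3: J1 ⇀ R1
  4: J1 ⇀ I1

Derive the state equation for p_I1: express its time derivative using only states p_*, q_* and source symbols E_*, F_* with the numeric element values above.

dp_I1/dt = F_Sf1 - p_I1/3

#2 |Sf1  (Sf1 fixes flow; stroke at Sf1)
#1 |J3  (J3 needs exactly one e-in)
#0 |J2  (J2 needs exactly one e-in)
#4 |I1  (I1: I, integral causality)
#3 |J1  (only one effort-in slot at J1)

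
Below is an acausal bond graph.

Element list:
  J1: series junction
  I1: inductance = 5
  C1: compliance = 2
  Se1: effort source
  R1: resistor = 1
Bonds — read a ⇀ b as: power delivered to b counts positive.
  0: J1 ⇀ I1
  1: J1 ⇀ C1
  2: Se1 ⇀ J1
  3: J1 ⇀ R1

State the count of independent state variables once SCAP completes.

#2 stroke at J1  (Se1 fixes effort; stroke away)
#0 stroke at I1  (I1 integral (f out))
#1 stroke at J1  (J1 flow already set via bond 0)
#3 stroke at J1  (J1: bond 0 brought flow, rest push out)

2  (C1, I1 all integral)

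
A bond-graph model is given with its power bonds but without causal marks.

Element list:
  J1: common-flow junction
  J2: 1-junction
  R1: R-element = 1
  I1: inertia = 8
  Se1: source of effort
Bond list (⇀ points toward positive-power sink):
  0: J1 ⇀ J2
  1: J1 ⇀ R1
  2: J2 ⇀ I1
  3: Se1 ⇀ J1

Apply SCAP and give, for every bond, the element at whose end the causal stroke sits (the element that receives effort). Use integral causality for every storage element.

bond 3 stroke at J1  (source Se1 imposes e)
bond 2 stroke at I1  (I1 integral (f out))
bond 0 stroke at J2  (common-f at J2 fixed by 2)
bond 1 stroke at J1  (J1: bond 0 brought flow, rest push out)

#0 stroke→J2
#1 stroke→J1
#2 stroke→I1
#3 stroke→J1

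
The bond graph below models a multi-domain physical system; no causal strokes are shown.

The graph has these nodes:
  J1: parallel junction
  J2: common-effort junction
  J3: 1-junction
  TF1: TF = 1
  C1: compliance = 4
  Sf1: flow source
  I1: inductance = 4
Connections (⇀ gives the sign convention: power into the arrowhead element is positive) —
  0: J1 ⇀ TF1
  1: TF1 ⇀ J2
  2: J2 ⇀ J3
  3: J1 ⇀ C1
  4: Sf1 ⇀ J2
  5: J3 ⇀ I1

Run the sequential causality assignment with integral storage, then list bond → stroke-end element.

b0 |TF1
b1 |J2
b2 |J3
b3 |J1
b4 |Sf1
b5 |I1

β4 stroke→Sf1  (Sf1: flow source, stroke at near end)
β3 stroke→J1  (C1: C, integral causality)
β0 stroke→TF1  (J1: bond 3 brought effort, rest push out)
β1 stroke→J2  (through TF1, causality passes straight; one stroke at TF1)
β2 stroke→J3  (0-jn J2 has e-setter on 1)
β5 stroke→I1  (J3: last free bond brings flow in)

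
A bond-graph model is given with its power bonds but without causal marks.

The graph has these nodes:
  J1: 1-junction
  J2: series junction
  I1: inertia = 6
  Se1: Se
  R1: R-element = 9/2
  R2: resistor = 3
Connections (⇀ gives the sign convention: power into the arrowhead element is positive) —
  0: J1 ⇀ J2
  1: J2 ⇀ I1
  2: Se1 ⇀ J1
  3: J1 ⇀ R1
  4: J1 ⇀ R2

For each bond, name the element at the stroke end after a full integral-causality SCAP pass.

bond 0 →J2
bond 1 →I1
bond 2 →J1
bond 3 →J1
bond 4 →J1

b2 stroke at J1  (source Se1 imposes e)
b1 stroke at I1  (I1 integral (f out))
b0 stroke at J2  (J2 flow already set via bond 1)
b3 stroke at J1  (common-f at J1 fixed by 0)
b4 stroke at J1  (J1: bond 0 brought flow, rest push out)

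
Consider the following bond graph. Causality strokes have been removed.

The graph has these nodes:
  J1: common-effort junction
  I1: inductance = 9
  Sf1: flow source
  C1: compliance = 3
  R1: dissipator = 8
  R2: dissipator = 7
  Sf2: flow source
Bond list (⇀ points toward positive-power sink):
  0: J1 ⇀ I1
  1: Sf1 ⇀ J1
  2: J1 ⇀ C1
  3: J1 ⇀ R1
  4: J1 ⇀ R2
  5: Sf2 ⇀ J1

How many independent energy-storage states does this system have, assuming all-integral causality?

bond 1 stroke at Sf1  (source Sf1 imposes f)
bond 5 stroke at Sf2  (Sf2 fixes flow; stroke at Sf2)
bond 0 stroke at I1  (I1 integral (f out))
bond 2 stroke at J1  (C1 integral (e out))
bond 3 stroke at R1  (J1 effort already set via bond 2)
bond 4 stroke at R2  (J1: bond 2 brought effort, rest push out)

2  (C1, I1 all integral)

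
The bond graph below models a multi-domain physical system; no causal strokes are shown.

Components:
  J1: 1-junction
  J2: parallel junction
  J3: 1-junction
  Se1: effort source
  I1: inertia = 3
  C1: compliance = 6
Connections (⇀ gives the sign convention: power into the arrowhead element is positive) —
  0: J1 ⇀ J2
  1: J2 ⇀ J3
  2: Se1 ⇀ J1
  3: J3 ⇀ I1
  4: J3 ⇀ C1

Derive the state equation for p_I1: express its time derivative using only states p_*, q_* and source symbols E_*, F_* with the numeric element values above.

dp_I1/dt = E_Se1 - q_C1/6

β2 →J1  (Se1: effort source, stroke at far end)
β0 →J2  (only one flow-in slot at J1)
β1 →J3  (common-e at J2 fixed by 0)
β3 →I1  (prefer integral on I1)
β4 →J3  (J3: bond 3 brought flow, rest push out)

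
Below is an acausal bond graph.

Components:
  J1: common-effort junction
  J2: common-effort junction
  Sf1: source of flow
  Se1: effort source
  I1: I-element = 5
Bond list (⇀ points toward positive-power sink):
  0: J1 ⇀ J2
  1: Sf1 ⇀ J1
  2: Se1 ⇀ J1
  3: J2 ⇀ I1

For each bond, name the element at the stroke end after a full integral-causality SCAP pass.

#0 stroke→J2
#1 stroke→Sf1
#2 stroke→J1
#3 stroke→I1

bond 1 stroke→Sf1  (source Sf1 imposes f)
bond 2 stroke→J1  (Se1 (Se) sets effort on bond)
bond 0 stroke→J2  (J1: bond 2 brought effort, rest push out)
bond 3 stroke→I1  (0-jn J2 has e-setter on 0)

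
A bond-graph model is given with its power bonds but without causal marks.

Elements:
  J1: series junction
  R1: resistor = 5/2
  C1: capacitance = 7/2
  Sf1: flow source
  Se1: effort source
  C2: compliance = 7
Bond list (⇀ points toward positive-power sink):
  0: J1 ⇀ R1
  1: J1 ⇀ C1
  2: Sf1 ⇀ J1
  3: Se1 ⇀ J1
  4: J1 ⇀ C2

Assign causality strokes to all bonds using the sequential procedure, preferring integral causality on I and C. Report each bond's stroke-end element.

β2 stroke→Sf1  (Sf1: flow source, stroke at near end)
β3 stroke→J1  (source Se1 imposes e)
β0 stroke→J1  (J1 flow already set via bond 2)
β1 stroke→J1  (common-f at J1 fixed by 2)
β4 stroke→J1  (common-f at J1 fixed by 2)

bond 0 stroke→J1
bond 1 stroke→J1
bond 2 stroke→Sf1
bond 3 stroke→J1
bond 4 stroke→J1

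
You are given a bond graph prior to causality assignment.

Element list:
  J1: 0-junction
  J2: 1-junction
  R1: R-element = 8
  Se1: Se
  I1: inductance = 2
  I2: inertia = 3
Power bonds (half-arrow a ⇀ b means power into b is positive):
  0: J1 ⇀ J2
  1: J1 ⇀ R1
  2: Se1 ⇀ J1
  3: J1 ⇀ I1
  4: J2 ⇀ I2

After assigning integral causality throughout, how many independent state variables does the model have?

b2 stroke at J1  (Se1: effort source, stroke at far end)
b0 stroke at J2  (0-jn J1 has e-setter on 2)
b1 stroke at R1  (common-e at J1 fixed by 2)
b3 stroke at I1  (common-e at J1 fixed by 2)
b4 stroke at I2  (J2: last free bond brings flow in)

2  (I1, I2 all integral)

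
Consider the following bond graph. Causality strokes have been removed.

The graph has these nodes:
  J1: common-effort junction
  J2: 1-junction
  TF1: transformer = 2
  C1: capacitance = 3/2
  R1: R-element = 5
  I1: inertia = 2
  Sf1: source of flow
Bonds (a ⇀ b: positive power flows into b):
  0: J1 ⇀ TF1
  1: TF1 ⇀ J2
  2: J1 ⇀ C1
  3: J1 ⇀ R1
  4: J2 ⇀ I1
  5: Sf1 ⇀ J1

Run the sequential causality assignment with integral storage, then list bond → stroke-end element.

bond 0 stroke at TF1
bond 1 stroke at J2
bond 2 stroke at J1
bond 3 stroke at R1
bond 4 stroke at I1
bond 5 stroke at Sf1

b5 |Sf1  (Sf1 (Sf) sets flow on bond)
b2 |J1  (C1 integral (e out))
b0 |TF1  (0-jn J1 has e-setter on 2)
b3 |R1  (J1: bond 2 brought effort, rest push out)
b1 |J2  (TF1 one-in-one-out from 0)
b4 |I1  (J2 needs exactly one f-in)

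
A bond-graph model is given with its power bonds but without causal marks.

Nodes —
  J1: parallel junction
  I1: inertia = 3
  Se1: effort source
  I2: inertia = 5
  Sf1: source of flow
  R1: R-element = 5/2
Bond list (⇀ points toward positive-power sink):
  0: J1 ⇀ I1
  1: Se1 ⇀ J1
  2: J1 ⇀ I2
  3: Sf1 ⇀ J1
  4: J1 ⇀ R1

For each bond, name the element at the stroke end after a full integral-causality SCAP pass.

#1 →J1  (Se1 (Se) sets effort on bond)
#3 →Sf1  (Sf1: flow source, stroke at near end)
#0 →I1  (J1: bond 1 brought effort, rest push out)
#2 →I2  (common-e at J1 fixed by 1)
#4 →R1  (0-jn J1 has e-setter on 1)

#0 stroke→I1
#1 stroke→J1
#2 stroke→I2
#3 stroke→Sf1
#4 stroke→R1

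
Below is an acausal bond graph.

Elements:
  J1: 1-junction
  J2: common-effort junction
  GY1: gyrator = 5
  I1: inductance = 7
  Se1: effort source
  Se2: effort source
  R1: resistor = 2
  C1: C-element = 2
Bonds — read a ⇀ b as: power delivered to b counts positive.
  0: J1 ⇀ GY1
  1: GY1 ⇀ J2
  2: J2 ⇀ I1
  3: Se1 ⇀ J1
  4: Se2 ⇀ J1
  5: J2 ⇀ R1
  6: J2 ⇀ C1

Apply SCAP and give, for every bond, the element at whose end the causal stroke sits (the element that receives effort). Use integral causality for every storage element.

b0 →GY1
b1 →GY1
b2 →I1
b3 →J1
b4 →J1
b5 →R1
b6 →J2

bond 3 stroke→J1  (Se1 (Se) sets effort on bond)
bond 4 stroke→J1  (source Se2 imposes e)
bond 0 stroke→GY1  (only one flow-in slot at J1)
bond 1 stroke→GY1  (GY1: gyrator matches bond 0)
bond 2 stroke→I1  (prefer integral on I1)
bond 6 stroke→J2  (prefer integral on C1)
bond 5 stroke→R1  (J2: bond 6 brought effort, rest push out)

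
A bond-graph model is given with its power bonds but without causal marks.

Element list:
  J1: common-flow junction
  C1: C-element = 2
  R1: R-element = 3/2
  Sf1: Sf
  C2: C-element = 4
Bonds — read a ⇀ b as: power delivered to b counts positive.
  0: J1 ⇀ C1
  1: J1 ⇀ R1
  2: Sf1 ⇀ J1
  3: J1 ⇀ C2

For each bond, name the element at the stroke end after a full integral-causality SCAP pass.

β2 |Sf1  (Sf1 fixes flow; stroke at Sf1)
β0 |J1  (J1 flow already set via bond 2)
β1 |J1  (common-f at J1 fixed by 2)
β3 |J1  (J1: bond 2 brought flow, rest push out)

#0 →J1
#1 →J1
#2 →Sf1
#3 →J1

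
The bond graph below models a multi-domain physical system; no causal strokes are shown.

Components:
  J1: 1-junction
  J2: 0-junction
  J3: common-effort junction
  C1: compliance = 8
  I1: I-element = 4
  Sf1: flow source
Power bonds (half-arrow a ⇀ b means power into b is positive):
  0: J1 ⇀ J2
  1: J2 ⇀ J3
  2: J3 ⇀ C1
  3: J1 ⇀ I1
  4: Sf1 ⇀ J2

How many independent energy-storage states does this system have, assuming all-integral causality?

2  (C1, I1 all integral)

#4 stroke→Sf1  (Sf1 fixes flow; stroke at Sf1)
#2 stroke→J3  (C1: C, integral causality)
#1 stroke→J2  (J3 effort already set via bond 2)
#0 stroke→J1  (0-jn J2 has e-setter on 1)
#3 stroke→I1  (closing 1-jn rule on J1)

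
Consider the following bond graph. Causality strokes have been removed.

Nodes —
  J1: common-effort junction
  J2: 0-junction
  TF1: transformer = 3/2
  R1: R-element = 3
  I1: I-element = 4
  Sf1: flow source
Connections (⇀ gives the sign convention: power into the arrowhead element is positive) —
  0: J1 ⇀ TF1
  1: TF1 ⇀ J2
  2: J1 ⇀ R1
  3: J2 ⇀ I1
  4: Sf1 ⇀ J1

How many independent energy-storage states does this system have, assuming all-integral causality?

b4 |Sf1  (Sf1 fixes flow; stroke at Sf1)
b3 |I1  (I1: I, integral causality)
b1 |J2  (J2: last free bond brings effort in)
b0 |TF1  (TF1: transformer flips bond 1)
b2 |J1  (only one effort-in slot at J1)

1  (I1 all integral)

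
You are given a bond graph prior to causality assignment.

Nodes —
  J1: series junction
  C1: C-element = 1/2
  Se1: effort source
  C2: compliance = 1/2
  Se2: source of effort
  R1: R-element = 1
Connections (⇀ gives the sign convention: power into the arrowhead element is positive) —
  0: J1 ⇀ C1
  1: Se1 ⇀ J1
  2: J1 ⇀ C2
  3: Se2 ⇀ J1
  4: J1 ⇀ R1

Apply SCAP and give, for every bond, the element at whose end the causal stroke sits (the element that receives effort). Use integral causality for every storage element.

β0 →J1
β1 →J1
β2 →J1
β3 →J1
β4 →R1

#1 →J1  (Se1: effort source, stroke at far end)
#3 →J1  (Se2: effort source, stroke at far end)
#0 →J1  (C1: C, integral causality)
#2 →J1  (C2 outputs effort q/C2)
#4 →R1  (closing 1-jn rule on J1)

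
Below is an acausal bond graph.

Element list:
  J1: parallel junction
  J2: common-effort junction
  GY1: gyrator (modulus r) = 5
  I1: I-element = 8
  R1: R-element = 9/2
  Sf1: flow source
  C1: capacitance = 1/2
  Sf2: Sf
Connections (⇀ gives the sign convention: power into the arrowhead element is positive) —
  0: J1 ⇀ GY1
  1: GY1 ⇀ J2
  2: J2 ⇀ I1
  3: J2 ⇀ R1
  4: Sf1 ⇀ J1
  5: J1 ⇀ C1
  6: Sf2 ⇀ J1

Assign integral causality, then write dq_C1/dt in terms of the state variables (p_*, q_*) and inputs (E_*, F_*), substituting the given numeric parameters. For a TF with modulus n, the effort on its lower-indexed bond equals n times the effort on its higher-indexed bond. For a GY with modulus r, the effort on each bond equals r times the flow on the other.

dq_C1/dt = F_Sf1 + F_Sf2 + 9*p_I1/80 - 9*q_C1/25

b4 stroke→Sf1  (Sf1 fixes flow; stroke at Sf1)
b6 stroke→Sf2  (Sf2 fixes flow; stroke at Sf2)
b2 stroke→I1  (prefer integral on I1)
b5 stroke→J1  (C1 integral (e out))
b0 stroke→GY1  (J1 effort already set via bond 5)
b1 stroke→GY1  (GY GY1: same side as bond 0)
b3 stroke→J2  (J2: last free bond brings effort in)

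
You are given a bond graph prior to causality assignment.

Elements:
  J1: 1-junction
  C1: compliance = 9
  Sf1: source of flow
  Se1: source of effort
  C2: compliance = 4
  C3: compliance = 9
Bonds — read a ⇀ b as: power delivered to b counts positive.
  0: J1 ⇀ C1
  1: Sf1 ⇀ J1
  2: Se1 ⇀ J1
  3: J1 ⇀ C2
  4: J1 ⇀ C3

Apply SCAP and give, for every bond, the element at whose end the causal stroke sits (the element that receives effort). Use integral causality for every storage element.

bond 1 stroke→Sf1  (Sf1 (Sf) sets flow on bond)
bond 2 stroke→J1  (Se1 fixes effort; stroke away)
bond 0 stroke→J1  (1-jn J1 has f-setter on 1)
bond 3 stroke→J1  (J1 flow already set via bond 1)
bond 4 stroke→J1  (J1 flow already set via bond 1)

β0 →J1
β1 →Sf1
β2 →J1
β3 →J1
β4 →J1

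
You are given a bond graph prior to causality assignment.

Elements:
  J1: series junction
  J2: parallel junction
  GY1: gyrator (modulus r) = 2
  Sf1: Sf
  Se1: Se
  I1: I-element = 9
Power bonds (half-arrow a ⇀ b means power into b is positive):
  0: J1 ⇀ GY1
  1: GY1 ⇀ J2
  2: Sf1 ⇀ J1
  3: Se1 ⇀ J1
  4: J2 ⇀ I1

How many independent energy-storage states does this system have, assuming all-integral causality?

bond 2 |Sf1  (Sf1 fixes flow; stroke at Sf1)
bond 3 |J1  (source Se1 imposes e)
bond 0 |J1  (J1: bond 2 brought flow, rest push out)
bond 1 |J2  (GY GY1: same side as bond 0)
bond 4 |I1  (J2 effort already set via bond 1)

1  (I1 all integral)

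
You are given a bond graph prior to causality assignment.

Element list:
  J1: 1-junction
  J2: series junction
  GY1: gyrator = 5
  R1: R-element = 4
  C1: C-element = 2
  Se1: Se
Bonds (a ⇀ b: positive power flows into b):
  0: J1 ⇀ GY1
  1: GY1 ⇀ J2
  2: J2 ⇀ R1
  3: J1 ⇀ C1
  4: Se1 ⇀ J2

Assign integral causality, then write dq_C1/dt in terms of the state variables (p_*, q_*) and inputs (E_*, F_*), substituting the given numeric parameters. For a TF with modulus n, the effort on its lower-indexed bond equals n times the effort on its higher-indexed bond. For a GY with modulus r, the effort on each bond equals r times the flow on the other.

#4 |J2  (Se1 (Se) sets effort on bond)
#3 |J1  (C1 outputs effort q/C1)
#0 |GY1  (only one flow-in slot at J1)
#1 |GY1  (GY1: gyrator matches bond 0)
#2 |J2  (common-f at J2 fixed by 1)

dq_C1/dt = -E_Se1/5 - 2*q_C1/25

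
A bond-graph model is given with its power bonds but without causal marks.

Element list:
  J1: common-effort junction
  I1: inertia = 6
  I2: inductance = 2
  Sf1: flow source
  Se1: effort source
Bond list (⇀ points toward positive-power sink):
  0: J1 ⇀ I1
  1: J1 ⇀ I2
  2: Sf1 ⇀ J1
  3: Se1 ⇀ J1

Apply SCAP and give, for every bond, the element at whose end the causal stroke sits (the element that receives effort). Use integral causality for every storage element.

bond 0 stroke→I1
bond 1 stroke→I2
bond 2 stroke→Sf1
bond 3 stroke→J1

β2 stroke at Sf1  (Sf1 (Sf) sets flow on bond)
β3 stroke at J1  (Se1 fixes effort; stroke away)
β0 stroke at I1  (common-e at J1 fixed by 3)
β1 stroke at I2  (J1: bond 3 brought effort, rest push out)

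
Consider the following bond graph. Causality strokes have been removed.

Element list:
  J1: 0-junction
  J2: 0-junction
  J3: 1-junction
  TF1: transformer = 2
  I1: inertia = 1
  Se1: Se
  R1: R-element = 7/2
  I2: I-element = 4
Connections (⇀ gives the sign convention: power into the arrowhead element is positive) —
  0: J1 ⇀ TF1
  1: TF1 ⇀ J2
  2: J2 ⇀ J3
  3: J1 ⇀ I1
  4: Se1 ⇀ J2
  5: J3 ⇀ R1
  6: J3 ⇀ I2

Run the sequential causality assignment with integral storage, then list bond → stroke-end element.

bond 4 stroke→J2  (Se1 fixes effort; stroke away)
bond 1 stroke→TF1  (0-jn J2 has e-setter on 4)
bond 2 stroke→J3  (J2 effort already set via bond 4)
bond 0 stroke→J1  (TF1 one-in-one-out from 1)
bond 3 stroke→I1  (0-jn J1 has e-setter on 0)
bond 6 stroke→I2  (I2 outputs flow p/I2)
bond 5 stroke→J3  (J3 flow already set via bond 6)

bond 0 →J1
bond 1 →TF1
bond 2 →J3
bond 3 →I1
bond 4 →J2
bond 5 →J3
bond 6 →I2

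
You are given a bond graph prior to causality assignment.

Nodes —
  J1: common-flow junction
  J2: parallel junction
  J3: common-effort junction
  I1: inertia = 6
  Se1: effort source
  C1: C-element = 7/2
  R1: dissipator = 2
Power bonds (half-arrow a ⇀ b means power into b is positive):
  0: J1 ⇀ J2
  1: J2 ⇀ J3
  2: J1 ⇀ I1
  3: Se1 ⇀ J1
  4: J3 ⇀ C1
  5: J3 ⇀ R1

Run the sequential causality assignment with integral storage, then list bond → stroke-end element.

β3 stroke→J1  (Se1: effort source, stroke at far end)
β2 stroke→I1  (I1: I, integral causality)
β0 stroke→J1  (J1: bond 2 brought flow, rest push out)
β1 stroke→J2  (only one effort-in slot at J2)
β4 stroke→J3  (C1: C, integral causality)
β5 stroke→R1  (0-jn J3 has e-setter on 4)

β0 →J1
β1 →J2
β2 →I1
β3 →J1
β4 →J3
β5 →R1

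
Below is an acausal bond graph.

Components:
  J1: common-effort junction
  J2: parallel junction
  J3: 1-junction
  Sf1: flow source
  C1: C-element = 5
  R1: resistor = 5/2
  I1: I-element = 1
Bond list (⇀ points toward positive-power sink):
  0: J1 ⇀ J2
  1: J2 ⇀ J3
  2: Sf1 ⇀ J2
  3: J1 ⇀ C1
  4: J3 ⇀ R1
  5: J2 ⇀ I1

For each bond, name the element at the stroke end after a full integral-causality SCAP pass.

b2 stroke→Sf1  (Sf1: flow source, stroke at near end)
b3 stroke→J1  (C1: C, integral causality)
b0 stroke→J2  (common-e at J1 fixed by 3)
b1 stroke→J3  (common-e at J2 fixed by 0)
b5 stroke→I1  (J2 effort already set via bond 0)
b4 stroke→R1  (J3 needs exactly one f-in)

b0 stroke at J2
b1 stroke at J3
b2 stroke at Sf1
b3 stroke at J1
b4 stroke at R1
b5 stroke at I1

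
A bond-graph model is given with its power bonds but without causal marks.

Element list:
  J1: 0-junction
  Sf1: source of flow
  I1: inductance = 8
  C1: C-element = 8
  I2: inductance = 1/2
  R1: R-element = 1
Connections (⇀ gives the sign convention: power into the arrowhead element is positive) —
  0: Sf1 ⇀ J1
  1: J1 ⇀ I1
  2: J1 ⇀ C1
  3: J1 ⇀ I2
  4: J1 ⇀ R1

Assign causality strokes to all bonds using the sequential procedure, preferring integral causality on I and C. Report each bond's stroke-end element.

#0 →Sf1
#1 →I1
#2 →J1
#3 →I2
#4 →R1

bond 0 |Sf1  (Sf1: flow source, stroke at near end)
bond 1 |I1  (I1 outputs flow p/I1)
bond 2 |J1  (C1: C, integral causality)
bond 3 |I2  (0-jn J1 has e-setter on 2)
bond 4 |R1  (0-jn J1 has e-setter on 2)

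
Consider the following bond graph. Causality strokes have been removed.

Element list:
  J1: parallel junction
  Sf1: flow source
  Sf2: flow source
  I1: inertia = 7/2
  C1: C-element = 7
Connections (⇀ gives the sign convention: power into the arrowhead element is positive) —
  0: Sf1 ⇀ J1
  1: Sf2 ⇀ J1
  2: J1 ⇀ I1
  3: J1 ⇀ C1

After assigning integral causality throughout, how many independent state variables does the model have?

2  (C1, I1 all integral)

β0 →Sf1  (Sf1: flow source, stroke at near end)
β1 →Sf2  (source Sf2 imposes f)
β2 →I1  (I1 outputs flow p/I1)
β3 →J1  (J1 needs exactly one e-in)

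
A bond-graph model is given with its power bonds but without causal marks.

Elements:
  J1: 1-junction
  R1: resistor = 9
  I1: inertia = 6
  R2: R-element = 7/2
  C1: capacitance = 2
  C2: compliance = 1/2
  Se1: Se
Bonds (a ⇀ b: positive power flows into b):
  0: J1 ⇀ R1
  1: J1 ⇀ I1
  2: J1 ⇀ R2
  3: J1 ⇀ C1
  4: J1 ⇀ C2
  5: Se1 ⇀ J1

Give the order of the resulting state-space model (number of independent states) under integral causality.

b5 stroke at J1  (Se1: effort source, stroke at far end)
b1 stroke at I1  (I1: I, integral causality)
b0 stroke at J1  (common-f at J1 fixed by 1)
b2 stroke at J1  (J1 flow already set via bond 1)
b3 stroke at J1  (common-f at J1 fixed by 1)
b4 stroke at J1  (J1 flow already set via bond 1)

3  (C1, C2, I1 all integral)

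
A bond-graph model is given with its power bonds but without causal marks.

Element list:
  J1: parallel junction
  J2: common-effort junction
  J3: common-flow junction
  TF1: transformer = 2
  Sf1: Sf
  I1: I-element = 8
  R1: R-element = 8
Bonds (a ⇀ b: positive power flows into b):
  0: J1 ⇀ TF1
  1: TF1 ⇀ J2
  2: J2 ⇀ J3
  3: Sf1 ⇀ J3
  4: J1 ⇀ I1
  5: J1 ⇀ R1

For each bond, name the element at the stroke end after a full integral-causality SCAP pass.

β0 →TF1
β1 →J2
β2 →J3
β3 →Sf1
β4 →I1
β5 →J1

bond 3 stroke at Sf1  (source Sf1 imposes f)
bond 2 stroke at J3  (common-f at J3 fixed by 3)
bond 1 stroke at J2  (only one effort-in slot at J2)
bond 0 stroke at TF1  (TF1: transformer flips bond 1)
bond 4 stroke at I1  (prefer integral on I1)
bond 5 stroke at J1  (J1 needs exactly one e-in)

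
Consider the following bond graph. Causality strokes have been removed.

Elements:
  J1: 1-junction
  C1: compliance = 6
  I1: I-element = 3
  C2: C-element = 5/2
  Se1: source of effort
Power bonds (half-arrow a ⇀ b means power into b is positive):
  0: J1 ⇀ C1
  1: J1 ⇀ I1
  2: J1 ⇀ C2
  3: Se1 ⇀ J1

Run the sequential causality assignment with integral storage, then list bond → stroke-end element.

#0 stroke at J1
#1 stroke at I1
#2 stroke at J1
#3 stroke at J1

β3 stroke→J1  (Se1 (Se) sets effort on bond)
β0 stroke→J1  (C1 outputs effort q/C1)
β1 stroke→I1  (I1: I, integral causality)
β2 stroke→J1  (J1: bond 1 brought flow, rest push out)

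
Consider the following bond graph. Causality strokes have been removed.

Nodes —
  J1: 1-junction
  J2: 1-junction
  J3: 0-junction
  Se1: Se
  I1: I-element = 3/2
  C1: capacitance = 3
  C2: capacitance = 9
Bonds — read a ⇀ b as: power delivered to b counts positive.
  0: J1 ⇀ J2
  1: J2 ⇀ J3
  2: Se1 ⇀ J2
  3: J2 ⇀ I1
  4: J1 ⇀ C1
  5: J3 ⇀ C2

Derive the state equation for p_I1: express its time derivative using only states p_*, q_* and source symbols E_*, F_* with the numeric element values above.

#2 stroke→J2  (Se1 (Se) sets effort on bond)
#3 stroke→I1  (I1 outputs flow p/I1)
#0 stroke→J2  (J2 flow already set via bond 3)
#1 stroke→J2  (common-f at J2 fixed by 3)
#5 stroke→J3  (J3: last free bond brings effort in)
#4 stroke→J1  (1-jn J1 has f-setter on 0)

dp_I1/dt = E_Se1 - q_C1/3 - q_C2/9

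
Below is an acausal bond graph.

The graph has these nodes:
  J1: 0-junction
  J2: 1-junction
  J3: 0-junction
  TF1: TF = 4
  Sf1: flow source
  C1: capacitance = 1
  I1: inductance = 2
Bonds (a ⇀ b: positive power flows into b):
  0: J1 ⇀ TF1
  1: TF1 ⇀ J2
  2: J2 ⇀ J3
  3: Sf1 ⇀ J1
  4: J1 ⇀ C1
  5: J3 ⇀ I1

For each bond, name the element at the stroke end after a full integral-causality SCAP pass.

#0 stroke→TF1
#1 stroke→J2
#2 stroke→J3
#3 stroke→Sf1
#4 stroke→J1
#5 stroke→I1

β3 stroke→Sf1  (Sf1: flow source, stroke at near end)
β4 stroke→J1  (C1 outputs effort q/C1)
β0 stroke→TF1  (J1 effort already set via bond 4)
β1 stroke→J2  (TF TF1: opposite of bond 0)
β2 stroke→J3  (only one flow-in slot at J2)
β5 stroke→I1  (0-jn J3 has e-setter on 2)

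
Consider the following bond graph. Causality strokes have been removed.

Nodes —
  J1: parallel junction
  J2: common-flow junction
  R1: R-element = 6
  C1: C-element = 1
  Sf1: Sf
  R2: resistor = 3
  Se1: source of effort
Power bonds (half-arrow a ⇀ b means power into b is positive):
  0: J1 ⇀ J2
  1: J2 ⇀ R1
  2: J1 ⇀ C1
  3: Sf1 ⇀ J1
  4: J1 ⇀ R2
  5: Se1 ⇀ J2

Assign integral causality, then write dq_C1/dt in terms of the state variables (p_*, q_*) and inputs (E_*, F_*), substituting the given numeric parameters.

dq_C1/dt = -E_Se1/6 + F_Sf1 - q_C1/2

#3 →Sf1  (Sf1: flow source, stroke at near end)
#5 →J2  (Se1 (Se) sets effort on bond)
#2 →J1  (C1: C, integral causality)
#0 →J2  (common-e at J1 fixed by 2)
#4 →R2  (0-jn J1 has e-setter on 2)
#1 →R1  (J2 needs exactly one f-in)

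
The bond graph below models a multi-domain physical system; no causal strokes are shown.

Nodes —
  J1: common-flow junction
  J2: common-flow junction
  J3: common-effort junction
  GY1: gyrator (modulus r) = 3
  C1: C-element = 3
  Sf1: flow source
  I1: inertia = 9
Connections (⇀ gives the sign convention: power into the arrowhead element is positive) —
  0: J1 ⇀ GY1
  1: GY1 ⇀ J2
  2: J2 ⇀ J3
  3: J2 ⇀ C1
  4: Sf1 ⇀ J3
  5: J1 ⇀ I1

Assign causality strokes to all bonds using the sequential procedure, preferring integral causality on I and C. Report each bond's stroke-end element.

b0 |J1
b1 |J2
b2 |J3
b3 |J2
b4 |Sf1
b5 |I1

bond 4 stroke→Sf1  (Sf1 fixes flow; stroke at Sf1)
bond 2 stroke→J3  (closing 0-jn rule on J3)
bond 1 stroke→J2  (J2 flow already set via bond 2)
bond 3 stroke→J2  (J2: bond 2 brought flow, rest push out)
bond 0 stroke→J1  (GY1 both-in/both-out from 1)
bond 5 stroke→I1  (only one flow-in slot at J1)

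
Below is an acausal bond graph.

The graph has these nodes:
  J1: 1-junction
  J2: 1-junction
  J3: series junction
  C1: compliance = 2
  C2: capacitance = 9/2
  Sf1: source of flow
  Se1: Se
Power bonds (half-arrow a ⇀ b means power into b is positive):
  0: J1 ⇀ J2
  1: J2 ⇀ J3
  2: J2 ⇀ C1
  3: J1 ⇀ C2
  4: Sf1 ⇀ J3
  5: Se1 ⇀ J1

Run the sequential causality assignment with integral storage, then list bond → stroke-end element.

b4 stroke at Sf1  (Sf1: flow source, stroke at near end)
b5 stroke at J1  (Se1 fixes effort; stroke away)
b1 stroke at J3  (common-f at J3 fixed by 4)
b0 stroke at J2  (1-jn J2 has f-setter on 1)
b2 stroke at J2  (1-jn J2 has f-setter on 1)
b3 stroke at J1  (common-f at J1 fixed by 0)

bond 0 stroke at J2
bond 1 stroke at J3
bond 2 stroke at J2
bond 3 stroke at J1
bond 4 stroke at Sf1
bond 5 stroke at J1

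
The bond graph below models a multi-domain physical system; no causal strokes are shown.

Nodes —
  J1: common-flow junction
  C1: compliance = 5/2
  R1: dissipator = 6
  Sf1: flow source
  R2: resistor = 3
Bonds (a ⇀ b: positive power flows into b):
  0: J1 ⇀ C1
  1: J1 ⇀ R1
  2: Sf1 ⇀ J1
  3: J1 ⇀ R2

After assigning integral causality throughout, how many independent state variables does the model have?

bond 2 →Sf1  (source Sf1 imposes f)
bond 0 →J1  (J1 flow already set via bond 2)
bond 1 →J1  (common-f at J1 fixed by 2)
bond 3 →J1  (common-f at J1 fixed by 2)

1  (C1 all integral)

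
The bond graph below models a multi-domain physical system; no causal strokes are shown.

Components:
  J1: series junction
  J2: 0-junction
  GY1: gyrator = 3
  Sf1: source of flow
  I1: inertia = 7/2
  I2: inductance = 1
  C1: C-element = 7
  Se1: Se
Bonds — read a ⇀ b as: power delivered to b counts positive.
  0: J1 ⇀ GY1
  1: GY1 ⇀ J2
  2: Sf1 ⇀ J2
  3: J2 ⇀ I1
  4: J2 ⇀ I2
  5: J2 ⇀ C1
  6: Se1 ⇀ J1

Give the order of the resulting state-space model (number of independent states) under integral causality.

3  (C1, I1, I2 all integral)

bond 2 |Sf1  (source Sf1 imposes f)
bond 6 |J1  (source Se1 imposes e)
bond 0 |GY1  (J1: last free bond brings flow in)
bond 1 |GY1  (GY1: gyrator matches bond 0)
bond 3 |I1  (I1 outputs flow p/I1)
bond 4 |I2  (I2 outputs flow p/I2)
bond 5 |J2  (J2: last free bond brings effort in)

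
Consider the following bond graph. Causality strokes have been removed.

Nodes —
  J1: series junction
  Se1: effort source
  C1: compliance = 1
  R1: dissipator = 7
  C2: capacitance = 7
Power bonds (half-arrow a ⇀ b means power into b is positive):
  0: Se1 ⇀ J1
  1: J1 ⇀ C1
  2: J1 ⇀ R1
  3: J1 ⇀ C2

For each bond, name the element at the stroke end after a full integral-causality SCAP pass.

b0 →J1
b1 →J1
b2 →R1
b3 →J1

b0 stroke at J1  (Se1 (Se) sets effort on bond)
b1 stroke at J1  (C1: C, integral causality)
b3 stroke at J1  (prefer integral on C2)
b2 stroke at R1  (closing 1-jn rule on J1)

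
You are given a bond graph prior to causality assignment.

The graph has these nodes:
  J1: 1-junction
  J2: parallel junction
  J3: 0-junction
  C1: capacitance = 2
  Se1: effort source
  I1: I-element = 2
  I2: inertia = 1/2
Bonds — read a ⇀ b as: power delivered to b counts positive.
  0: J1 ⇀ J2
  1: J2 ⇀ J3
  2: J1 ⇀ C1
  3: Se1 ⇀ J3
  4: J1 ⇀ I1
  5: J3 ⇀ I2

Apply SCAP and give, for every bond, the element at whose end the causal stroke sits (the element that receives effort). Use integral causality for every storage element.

b3 stroke→J3  (Se1: effort source, stroke at far end)
b1 stroke→J2  (0-jn J3 has e-setter on 3)
b5 stroke→I2  (J3 effort already set via bond 3)
b0 stroke→J1  (0-jn J2 has e-setter on 1)
b2 stroke→J1  (C1: C, integral causality)
b4 stroke→I1  (only one flow-in slot at J1)

β0 stroke→J1
β1 stroke→J2
β2 stroke→J1
β3 stroke→J3
β4 stroke→I1
β5 stroke→I2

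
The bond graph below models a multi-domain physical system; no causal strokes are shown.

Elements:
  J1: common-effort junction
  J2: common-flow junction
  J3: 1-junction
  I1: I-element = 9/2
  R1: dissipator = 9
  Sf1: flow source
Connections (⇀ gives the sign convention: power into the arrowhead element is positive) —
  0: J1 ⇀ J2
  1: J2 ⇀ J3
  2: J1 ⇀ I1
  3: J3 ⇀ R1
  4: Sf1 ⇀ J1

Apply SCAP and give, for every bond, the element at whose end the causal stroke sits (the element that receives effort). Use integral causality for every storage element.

#4 →Sf1  (Sf1 (Sf) sets flow on bond)
#2 →I1  (I1 outputs flow p/I1)
#0 →J1  (only one effort-in slot at J1)
#1 →J2  (J2: bond 0 brought flow, rest push out)
#3 →J3  (J3 flow already set via bond 1)

#0 stroke→J1
#1 stroke→J2
#2 stroke→I1
#3 stroke→J3
#4 stroke→Sf1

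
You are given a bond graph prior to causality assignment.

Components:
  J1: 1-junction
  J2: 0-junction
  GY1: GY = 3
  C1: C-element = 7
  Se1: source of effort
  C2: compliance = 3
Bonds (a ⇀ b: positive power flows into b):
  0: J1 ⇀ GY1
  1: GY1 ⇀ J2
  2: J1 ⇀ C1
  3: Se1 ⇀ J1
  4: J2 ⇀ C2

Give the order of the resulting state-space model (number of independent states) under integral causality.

#3 stroke at J1  (Se1: effort source, stroke at far end)
#2 stroke at J1  (prefer integral on C1)
#0 stroke at GY1  (only one flow-in slot at J1)
#1 stroke at GY1  (through GY1, causality inverts; strokes same side of GY1)
#4 stroke at J2  (J2: last free bond brings effort in)

2  (C1, C2 all integral)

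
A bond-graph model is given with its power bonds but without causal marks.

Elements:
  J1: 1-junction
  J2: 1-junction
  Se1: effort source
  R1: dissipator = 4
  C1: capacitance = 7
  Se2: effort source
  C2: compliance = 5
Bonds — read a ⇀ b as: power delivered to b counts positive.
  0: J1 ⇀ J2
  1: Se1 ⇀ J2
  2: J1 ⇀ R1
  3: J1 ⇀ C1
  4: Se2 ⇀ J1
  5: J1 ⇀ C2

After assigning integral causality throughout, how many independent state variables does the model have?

bond 1 stroke→J2  (Se1: effort source, stroke at far end)
bond 4 stroke→J1  (source Se2 imposes e)
bond 0 stroke→J1  (only one flow-in slot at J2)
bond 3 stroke→J1  (C1 integral (e out))
bond 5 stroke→J1  (C2 outputs effort q/C2)
bond 2 stroke→R1  (J1: last free bond brings flow in)

2  (C1, C2 all integral)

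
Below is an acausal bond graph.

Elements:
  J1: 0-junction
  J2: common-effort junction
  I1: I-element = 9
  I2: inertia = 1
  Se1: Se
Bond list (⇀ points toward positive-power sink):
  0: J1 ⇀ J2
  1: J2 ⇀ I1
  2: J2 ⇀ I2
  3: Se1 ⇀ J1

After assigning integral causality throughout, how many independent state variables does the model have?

#3 |J1  (Se1 (Se) sets effort on bond)
#0 |J2  (J1 effort already set via bond 3)
#1 |I1  (J2 effort already set via bond 0)
#2 |I2  (0-jn J2 has e-setter on 0)

2  (I1, I2 all integral)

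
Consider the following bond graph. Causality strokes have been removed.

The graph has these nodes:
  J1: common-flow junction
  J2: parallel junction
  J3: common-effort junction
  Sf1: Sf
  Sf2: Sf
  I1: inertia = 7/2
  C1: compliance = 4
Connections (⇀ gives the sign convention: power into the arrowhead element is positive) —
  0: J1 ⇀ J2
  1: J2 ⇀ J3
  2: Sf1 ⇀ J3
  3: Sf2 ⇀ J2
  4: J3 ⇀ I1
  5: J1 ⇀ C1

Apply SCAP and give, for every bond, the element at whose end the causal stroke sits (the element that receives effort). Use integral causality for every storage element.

b0 stroke at J2
b1 stroke at J3
b2 stroke at Sf1
b3 stroke at Sf2
b4 stroke at I1
b5 stroke at J1

b2 →Sf1  (source Sf1 imposes f)
b3 →Sf2  (Sf2: flow source, stroke at near end)
b4 →I1  (I1: I, integral causality)
b1 →J3  (J3: last free bond brings effort in)
b0 →J2  (only one effort-in slot at J2)
b5 →J1  (common-f at J1 fixed by 0)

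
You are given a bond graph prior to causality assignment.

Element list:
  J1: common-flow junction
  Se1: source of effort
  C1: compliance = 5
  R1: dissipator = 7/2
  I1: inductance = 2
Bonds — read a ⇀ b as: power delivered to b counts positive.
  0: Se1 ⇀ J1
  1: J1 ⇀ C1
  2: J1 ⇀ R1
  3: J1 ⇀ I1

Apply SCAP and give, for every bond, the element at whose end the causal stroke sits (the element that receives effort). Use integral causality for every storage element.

b0 |J1
b1 |J1
b2 |J1
b3 |I1

b0 stroke at J1  (Se1 fixes effort; stroke away)
b1 stroke at J1  (C1 outputs effort q/C1)
b3 stroke at I1  (I1 integral (f out))
b2 stroke at J1  (J1 flow already set via bond 3)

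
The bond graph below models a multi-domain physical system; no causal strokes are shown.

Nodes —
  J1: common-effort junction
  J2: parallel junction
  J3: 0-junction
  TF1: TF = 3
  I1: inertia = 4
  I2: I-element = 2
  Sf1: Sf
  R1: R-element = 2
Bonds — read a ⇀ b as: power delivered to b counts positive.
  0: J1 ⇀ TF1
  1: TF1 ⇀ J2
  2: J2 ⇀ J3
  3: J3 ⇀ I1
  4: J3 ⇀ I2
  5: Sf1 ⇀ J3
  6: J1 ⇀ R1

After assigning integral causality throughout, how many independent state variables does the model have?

#5 →Sf1  (source Sf1 imposes f)
#3 →I1  (I1 outputs flow p/I1)
#4 →I2  (I2 integral (f out))
#2 →J3  (only one effort-in slot at J3)
#1 →J2  (only one effort-in slot at J2)
#0 →TF1  (TF1 one-in-one-out from 1)
#6 →J1  (closing 0-jn rule on J1)

2  (I1, I2 all integral)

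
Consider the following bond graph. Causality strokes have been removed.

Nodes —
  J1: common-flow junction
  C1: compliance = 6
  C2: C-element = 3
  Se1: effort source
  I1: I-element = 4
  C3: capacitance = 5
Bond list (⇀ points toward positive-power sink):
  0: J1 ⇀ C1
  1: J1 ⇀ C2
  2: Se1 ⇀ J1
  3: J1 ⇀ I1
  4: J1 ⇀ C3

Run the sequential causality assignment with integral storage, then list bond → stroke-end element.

bond 2 stroke at J1  (Se1 (Se) sets effort on bond)
bond 0 stroke at J1  (prefer integral on C1)
bond 1 stroke at J1  (prefer integral on C2)
bond 3 stroke at I1  (I1 integral (f out))
bond 4 stroke at J1  (J1: bond 3 brought flow, rest push out)

#0 stroke at J1
#1 stroke at J1
#2 stroke at J1
#3 stroke at I1
#4 stroke at J1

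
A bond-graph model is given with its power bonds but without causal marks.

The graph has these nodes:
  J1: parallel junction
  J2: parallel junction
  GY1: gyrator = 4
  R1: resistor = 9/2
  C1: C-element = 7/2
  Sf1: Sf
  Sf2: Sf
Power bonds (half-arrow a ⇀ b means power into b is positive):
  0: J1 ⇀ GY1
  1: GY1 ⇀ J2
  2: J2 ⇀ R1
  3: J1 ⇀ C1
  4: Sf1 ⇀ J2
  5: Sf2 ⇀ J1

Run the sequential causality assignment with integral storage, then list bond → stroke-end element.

β4 stroke→Sf1  (Sf1 fixes flow; stroke at Sf1)
β5 stroke→Sf2  (Sf2: flow source, stroke at near end)
β3 stroke→J1  (C1 integral (e out))
β0 stroke→GY1  (common-e at J1 fixed by 3)
β1 stroke→GY1  (through GY1, causality inverts; strokes same side of GY1)
β2 stroke→J2  (J2 needs exactly one e-in)

#0 |GY1
#1 |GY1
#2 |J2
#3 |J1
#4 |Sf1
#5 |Sf2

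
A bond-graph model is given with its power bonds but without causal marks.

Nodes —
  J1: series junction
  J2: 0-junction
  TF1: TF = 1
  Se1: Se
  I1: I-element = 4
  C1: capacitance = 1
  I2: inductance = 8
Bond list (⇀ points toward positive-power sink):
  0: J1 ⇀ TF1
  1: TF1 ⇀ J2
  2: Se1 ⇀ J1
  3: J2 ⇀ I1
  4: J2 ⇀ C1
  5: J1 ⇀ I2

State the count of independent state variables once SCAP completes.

β2 stroke→J1  (Se1 fixes effort; stroke away)
β3 stroke→I1  (I1 integral (f out))
β4 stroke→J2  (prefer integral on C1)
β1 stroke→TF1  (common-e at J2 fixed by 4)
β0 stroke→J1  (TF1 one-in-one-out from 1)
β5 stroke→I2  (closing 1-jn rule on J1)

3  (C1, I1, I2 all integral)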